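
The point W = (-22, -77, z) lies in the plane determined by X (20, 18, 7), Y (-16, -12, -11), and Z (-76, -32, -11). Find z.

The plane through X, Y, Z has equation −360x + 1080y − 1080z = 4680.
Substituting W: (-1080)z + (-75240) = 4680, so z = -74.

-74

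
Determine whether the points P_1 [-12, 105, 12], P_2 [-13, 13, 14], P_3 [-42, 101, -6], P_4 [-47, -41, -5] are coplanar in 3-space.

Yes

With P_1 as base: P_1P_2 = (-1, -92, 2), P_1P_3 = (-30, -4, -18), P_1P_4 = (-35, -146, -17).
P_1P_3 × P_1P_4 = (-2560, 120, 4240).
P_1P_2 · (P_1P_3 × P_1P_4) = 0.
The scalar triple product vanishes, so the four points are coplanar.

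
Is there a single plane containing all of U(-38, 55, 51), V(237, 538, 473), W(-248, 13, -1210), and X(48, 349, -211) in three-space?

With U as base: UV = (275, 483, 422), UW = (-210, -42, -1261), UX = (86, 294, -262).
UW × UX = (381738, -163466, -58128).
UV · (UW × UX) = 1493856.
Since 1493856 ≠ 0, the four points are not coplanar.

No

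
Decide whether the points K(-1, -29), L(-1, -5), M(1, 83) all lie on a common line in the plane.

KL = (0, 24), KM = (2, 112).
If collinear, KM would be a scalar multiple of KL. But (0)·(112) ≠ (24)·(2) (difference -48), so they are not parallel; the points are not collinear.

No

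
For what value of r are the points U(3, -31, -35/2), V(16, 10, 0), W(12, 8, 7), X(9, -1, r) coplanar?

The points are coplanar iff UV · (UW × UX) = 0.
Expanding, this is linear in r: (138)r + (-483) = 0.
So r = 7/2.

7/2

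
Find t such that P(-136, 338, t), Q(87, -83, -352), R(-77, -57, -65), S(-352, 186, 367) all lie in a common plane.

The points are coplanar iff PQ · (PR × PS) = 0.
Expanding, this is linear in t: (32702)t + (1864014) = 0.
So t = -57.

-57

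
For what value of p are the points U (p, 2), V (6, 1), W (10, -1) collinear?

4

Collinearity: (U − V) must be parallel to (W − V) = (4, -2).
Cross-multiplying the components: (p − 6)·(-2) = (1)·(4).
Solving gives p = 4.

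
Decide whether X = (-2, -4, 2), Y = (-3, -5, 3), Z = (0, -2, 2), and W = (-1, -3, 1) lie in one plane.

The four points are coplanar iff the 3×3 determinant with rows XY, XZ, XW is zero.
Rows: (-1, -1, 1), (2, 2, 0), (1, 1, -1).
Expanding along the first row: (-1)(-2) − (-1)(-2) + (1)(0) = 0.
Zero determinant ⇒ coplanar.

Yes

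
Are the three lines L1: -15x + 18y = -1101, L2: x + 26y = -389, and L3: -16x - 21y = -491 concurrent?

The three lines meet at one point iff the augmented coefficient matrix [aᵢ bᵢ cᵢ] has rank < 3, i.e. its determinant vanishes.
Here the determinant is 0.
It vanishes, so the lines are concurrent at (53, -17).

Yes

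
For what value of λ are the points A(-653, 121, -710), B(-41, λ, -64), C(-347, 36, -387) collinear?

-49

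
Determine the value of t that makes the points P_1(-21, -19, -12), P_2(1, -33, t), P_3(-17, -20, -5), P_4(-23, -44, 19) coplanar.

The points are coplanar iff P_1P_2 · (P_1P_3 × P_1P_4) = 0.
Expanding, this is linear in t: (-102)t + (3876) = 0.
So t = 38.

38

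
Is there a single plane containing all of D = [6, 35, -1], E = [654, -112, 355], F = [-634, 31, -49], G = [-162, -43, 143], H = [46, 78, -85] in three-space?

The plane through D, E, F has normal n = DE × DF = (8480, -196736, -96672) and equation n·P = -6738208.
Checking the remaining points: n·G = -6738208, n·H = -6738208.
All equal -6738208, so all 5 points lie in one plane.

Yes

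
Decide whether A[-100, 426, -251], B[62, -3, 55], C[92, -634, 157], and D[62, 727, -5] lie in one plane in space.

Yes

With A as base: AB = (162, -429, 306), AC = (192, -1060, 408), AD = (162, 301, 246).
AC × AD = (-383568, 18864, 229512).
AB · (AC × AD) = 0.
The scalar triple product vanishes, so the four points are coplanar.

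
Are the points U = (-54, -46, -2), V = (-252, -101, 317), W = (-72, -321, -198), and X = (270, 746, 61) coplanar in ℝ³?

Yes

A normal to the plane through U, V, W is n = UV × UW = (98505, -44550, 53460).
The plane has equation n·P = -3376890. For X: n·X = -3376890.
Equal, so X lies in the plane and all four are coplanar.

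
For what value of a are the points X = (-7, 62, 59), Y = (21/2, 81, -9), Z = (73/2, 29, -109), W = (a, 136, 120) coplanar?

Coplanarity ⇔ det[XY; XZ; XW] = 0.
Expanding, this is linear in a: (-5436)a + (-125028) = 0.
So a = -23.

-23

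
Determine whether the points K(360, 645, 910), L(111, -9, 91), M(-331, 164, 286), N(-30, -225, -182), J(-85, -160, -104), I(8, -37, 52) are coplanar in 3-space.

Yes

The plane through K, L, M has normal n = KL × KM = (14157, 410553, -332145) and equation n·P = -32348745.
Checking the remaining points: n·N = -32348745, n·J = -32348745, n·I = -32348745.
All equal -32348745, so all 6 points lie in one plane.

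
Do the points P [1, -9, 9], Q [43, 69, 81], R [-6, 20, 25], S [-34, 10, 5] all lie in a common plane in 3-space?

With P as base: PQ = (42, 78, 72), PR = (-7, 29, 16), PS = (-35, 19, -4).
PR × PS = (-420, -588, 882).
PQ · (PR × PS) = 0.
The scalar triple product vanishes, so the four points are coplanar.

Yes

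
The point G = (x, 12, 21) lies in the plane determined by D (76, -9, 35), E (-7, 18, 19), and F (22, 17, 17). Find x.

Coplanarity requires DE · (DF × DG) = 0.
DE = (-83, 27, -16), DF = (-54, 26, -18); the triple product is linear in x with coefficient -70 and constant term 1890.
Setting it to zero: x = 27.

27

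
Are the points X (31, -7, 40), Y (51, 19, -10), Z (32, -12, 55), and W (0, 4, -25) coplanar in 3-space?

Yes

The four points are coplanar iff the 3×3 determinant with rows XY, XZ, XW is zero.
Rows: (20, 26, -50), (1, -5, 15), (-31, 11, -65).
Expanding along the first row: (20)(160) − (26)(400) + (-50)(-144) = 0.
Zero determinant ⇒ coplanar.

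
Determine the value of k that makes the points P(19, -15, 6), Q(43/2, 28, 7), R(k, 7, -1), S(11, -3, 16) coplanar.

27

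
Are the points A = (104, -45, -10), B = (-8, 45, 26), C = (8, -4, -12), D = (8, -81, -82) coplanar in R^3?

Yes

A normal to the plane through A, B, C is n = AB × AC = (-1656, -3680, 4048).
The plane has equation n·P = -47104. For D: n·D = -47104.
Equal, so D lies in the plane and all four are coplanar.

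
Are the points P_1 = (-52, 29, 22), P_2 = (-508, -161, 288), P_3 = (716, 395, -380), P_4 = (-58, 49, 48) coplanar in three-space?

With P_1 as base: P_1P_2 = (-456, -190, 266), P_1P_3 = (768, 366, -402), P_1P_4 = (-6, 20, 26).
P_1P_3 × P_1P_4 = (17556, -17556, 17556).
P_1P_2 · (P_1P_3 × P_1P_4) = 0.
The scalar triple product vanishes, so the four points are coplanar.

Yes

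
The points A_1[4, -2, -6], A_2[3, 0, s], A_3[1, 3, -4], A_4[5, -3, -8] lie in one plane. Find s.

-6

The points are coplanar iff A_1A_2 · (A_1A_3 × A_1A_4) = 0.
Expanding, this is linear in s: (-2)s + (-12) = 0.
So s = -6.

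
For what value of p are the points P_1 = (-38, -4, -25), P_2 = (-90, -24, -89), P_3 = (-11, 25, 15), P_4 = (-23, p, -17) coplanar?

-27

Normal to plane P_1P_2P_3: n = (1056, 352, -968); plane equation n·P = -17336.
Requiring n·P_4 = -17336: (352)p + (-7832) = -17336.
So p = -27.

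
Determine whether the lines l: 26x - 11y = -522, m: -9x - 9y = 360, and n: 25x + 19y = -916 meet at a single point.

Yes

The three lines meet at one point iff the augmented coefficient matrix [aᵢ bᵢ cᵢ] has rank < 3, i.e. its determinant vanishes.
Here the determinant is 0.
It vanishes, so the lines are concurrent at (-26, -14).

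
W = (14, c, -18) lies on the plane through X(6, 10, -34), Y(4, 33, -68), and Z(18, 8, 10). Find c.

A normal to the plane is n = XY × XZ = (944, -320, -272).
W lies in the plane iff n · XW = 0.
This gives (-320)c + (6400) = 0, so c = 20.

20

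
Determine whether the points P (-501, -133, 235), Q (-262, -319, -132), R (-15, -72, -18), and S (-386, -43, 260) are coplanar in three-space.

Yes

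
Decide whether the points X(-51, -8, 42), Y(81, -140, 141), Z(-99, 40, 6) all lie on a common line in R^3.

XY = (132, -132, 99), XZ = (-48, 48, -36).
XY × XZ = (0, 0, 0).
The cross product vanishes, so the three points are collinear.

Yes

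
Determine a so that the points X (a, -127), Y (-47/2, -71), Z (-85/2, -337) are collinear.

The three points are collinear iff det[XY; XZ] = 0.
This determinant is linear in a: (266)a + (7315) = 0, so a = -55/2.

-55/2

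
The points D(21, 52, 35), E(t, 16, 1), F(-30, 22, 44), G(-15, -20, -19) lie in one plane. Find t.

11

Normal to plane DFG: n = (2268, -3078, 2592); plane equation n·P = -21708.
Requiring n·E = -21708: (2268)t + (-46656) = -21708.
So t = 11.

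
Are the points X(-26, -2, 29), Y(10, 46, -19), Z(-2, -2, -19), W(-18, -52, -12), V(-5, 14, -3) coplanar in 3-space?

The plane through X, Y, Z has normal n = XY × XZ = (-2304, 576, -1152) and equation n·P = 25344.
Checking the remaining points: n·W = 25344, n·V = 23040.
Since n·V = 23040 ≠ 25344, V is off the plane and the points are not all coplanar.

No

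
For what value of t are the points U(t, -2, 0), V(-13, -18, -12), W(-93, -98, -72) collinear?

3

Collinearity requires UV × UW = 0; each component is linear in t.
The y-component gives (-60)t + (180) = 0, so t = 3.
The remaining components then also vanish.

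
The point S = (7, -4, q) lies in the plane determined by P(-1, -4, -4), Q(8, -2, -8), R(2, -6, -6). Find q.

-8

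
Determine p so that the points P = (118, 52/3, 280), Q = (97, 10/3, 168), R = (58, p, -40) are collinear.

-68/3

Collinearity requires PQ × PR = 0; each component is linear in p.
The x-component gives (112)p + (7616/3) = 0, so p = -68/3.
The remaining components then also vanish.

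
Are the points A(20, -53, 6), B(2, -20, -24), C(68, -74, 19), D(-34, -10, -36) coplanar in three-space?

No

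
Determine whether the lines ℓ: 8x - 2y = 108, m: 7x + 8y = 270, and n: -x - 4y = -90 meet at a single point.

Yes

The three lines meet at one point iff the augmented coefficient matrix [aᵢ bᵢ cᵢ] has rank < 3, i.e. its determinant vanishes.
Here the determinant is 0.
It vanishes, so the lines are concurrent at (18, 18).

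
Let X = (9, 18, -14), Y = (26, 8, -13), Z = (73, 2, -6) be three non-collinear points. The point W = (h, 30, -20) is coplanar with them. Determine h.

A normal to the plane is n = XY × XZ = (-64, -72, 368).
W lies in the plane iff n · XW = 0.
This gives (-64)h + (-2496) = 0, so h = -39.

-39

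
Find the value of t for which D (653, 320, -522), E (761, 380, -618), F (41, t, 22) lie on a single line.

-20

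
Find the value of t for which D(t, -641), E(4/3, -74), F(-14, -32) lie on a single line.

The three points are collinear iff det[DE; DF] = 0.
This determinant is linear in t: (-42)t + (8750) = 0, so t = 625/3.

625/3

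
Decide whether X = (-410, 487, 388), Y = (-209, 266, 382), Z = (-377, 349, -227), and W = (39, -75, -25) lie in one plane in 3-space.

The four points are coplanar iff the 3×3 determinant with rows XY, XZ, XW is zero.
Rows: (201, -221, -6), (33, -138, -615), (449, -562, -413).
Expanding along the first row: (201)(-288636) − (-221)(262506) + (-6)(43416) = -262506.
Nonzero ⇒ not coplanar.

No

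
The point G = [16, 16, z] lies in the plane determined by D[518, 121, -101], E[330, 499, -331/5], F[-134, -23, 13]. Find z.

-66/5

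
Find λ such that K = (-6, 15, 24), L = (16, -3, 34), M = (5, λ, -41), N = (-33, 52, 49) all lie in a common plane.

-22

Normal to plane KLN: n = (-820, -820, 328); plane equation n·P = 492.
Requiring n·M = 492: (-820)λ + (-17548) = 492.
So λ = -22.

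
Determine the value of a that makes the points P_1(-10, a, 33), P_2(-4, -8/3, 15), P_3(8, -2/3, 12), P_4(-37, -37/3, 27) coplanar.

-22

Coplanarity ⇔ det[P_1P_2; P_1P_3; P_1P_4] = 0.
Expanding, this is linear in a: (45)a + (990) = 0.
So a = -22.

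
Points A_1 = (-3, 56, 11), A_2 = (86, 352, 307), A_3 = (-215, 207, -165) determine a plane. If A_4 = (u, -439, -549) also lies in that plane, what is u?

A normal to the plane is n = A_1A_2 × A_1A_3 = (-96792, -47088, 76191).
A_4 lies in the plane iff n · A_1A_4 = 0.
This gives (-96792)u + (-19648776) = 0, so u = -203.

-203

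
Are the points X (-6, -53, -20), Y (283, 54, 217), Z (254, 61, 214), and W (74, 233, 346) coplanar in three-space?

Yes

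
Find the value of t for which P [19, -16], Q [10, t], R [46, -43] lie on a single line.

-7

The three points are collinear iff det[PQ; PR] = 0.
This determinant is linear in t: (-27)t + (-189) = 0, so t = -7.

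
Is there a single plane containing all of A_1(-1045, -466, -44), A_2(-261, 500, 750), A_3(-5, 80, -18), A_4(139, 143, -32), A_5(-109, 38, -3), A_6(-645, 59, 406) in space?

The plane through A_1, A_2, A_3 has normal n = A_1A_2 × A_1A_3 = (-408408, 805376, -576576) and equation n·P = 76850488.
Checking the remaining points: n·A_4 = 76850488, n·A_5 = 76850488, n·A_6 = 76850488.
All equal 76850488, so all 6 points lie in one plane.

Yes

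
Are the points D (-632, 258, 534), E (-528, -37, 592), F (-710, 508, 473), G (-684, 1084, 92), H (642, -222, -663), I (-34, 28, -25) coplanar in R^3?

Yes

The plane through D, E, F has normal n = DE × DF = (3495, 1820, 2990) and equation n·P = -142620.
Checking the remaining points: n·G = -142620, n·H = -142620, n·I = -142620.
All equal -142620, so all 6 points lie in one plane.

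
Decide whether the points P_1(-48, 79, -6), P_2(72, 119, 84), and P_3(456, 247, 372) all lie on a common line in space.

Yes

P_1P_2 = (120, 40, 90), P_1P_3 = (504, 168, 378).
P_1P_2 × P_1P_3 = (0, 0, 0).
The cross product vanishes, so the three points are collinear.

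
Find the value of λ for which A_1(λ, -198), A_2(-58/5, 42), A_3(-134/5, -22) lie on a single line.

The three points are collinear iff det[A_1A_2; A_1A_3] = 0.
This determinant is linear in λ: (64)λ + (21952/5) = 0, so λ = -343/5.

-343/5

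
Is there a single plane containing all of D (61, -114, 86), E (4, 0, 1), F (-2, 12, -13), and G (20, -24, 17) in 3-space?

No

A normal to the plane through D, E, F is n = DE × DF = (-576, -288, 0).
The plane has equation n·P = -2304. For G: n·G = -4608.
-4608 ≠ -2304, so G is off the plane.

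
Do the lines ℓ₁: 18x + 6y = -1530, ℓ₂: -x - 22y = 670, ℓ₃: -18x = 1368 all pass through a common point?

Intersecting ℓ₁ and ℓ₂: solving the 2×2 system gives (x, y) = (-76, -27).
Substitute into ℓ₃: (-18)(-76) + (0)(-27) = 1368.
This equals 1368, so (-76, -27) lies on all three lines and they are concurrent.

Yes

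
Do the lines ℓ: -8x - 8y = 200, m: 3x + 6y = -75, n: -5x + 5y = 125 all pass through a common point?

Yes

The three lines meet at one point iff the augmented coefficient matrix [aᵢ bᵢ cᵢ] has rank < 3, i.e. its determinant vanishes.
Here the determinant is 0.
It vanishes, so the lines are concurrent at (-25, 0).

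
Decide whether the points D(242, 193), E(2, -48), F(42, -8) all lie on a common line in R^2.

No

DE = (-240, -241), DF = (-200, -201).
det[DE; DF] = (-240)(-201) − (-241)(-200) = 40.
The determinant is nonzero, so they are not collinear.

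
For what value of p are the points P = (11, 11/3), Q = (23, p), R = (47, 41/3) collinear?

Collinearity: (Q − P) must be parallel to (R − P) = (36, 10).
Cross-multiplying the components: (p − 11/3)·(36) = (12)·(10).
Solving gives p = 7.

7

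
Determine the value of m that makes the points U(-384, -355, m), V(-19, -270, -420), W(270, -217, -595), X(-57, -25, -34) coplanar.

-225

Coplanarity ⇔ det[UV; UW; UX] = 0.
Expanding, this is linear in m: (-72819)m + (-16384275) = 0.
So m = -225.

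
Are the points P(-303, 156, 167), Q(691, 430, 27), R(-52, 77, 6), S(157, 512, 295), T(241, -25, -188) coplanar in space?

No

The plane through P, Q, R has normal n = PQ × PR = (-55174, 124894, -147300) and equation n·X = 11602086.
Checking the remaining points: n·S = 11829910, n·T = 11273116.
Since n·S = 11829910 ≠ 11602086, S is off the plane and the points are not all coplanar.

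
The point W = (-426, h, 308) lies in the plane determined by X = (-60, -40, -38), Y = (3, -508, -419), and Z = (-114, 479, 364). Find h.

The plane through X, Y, Z has equation 9603x − 4752y + 7425z = -668250.
Substituting W: (-4752)h + (-1803978) = -668250, so h = -239.

-239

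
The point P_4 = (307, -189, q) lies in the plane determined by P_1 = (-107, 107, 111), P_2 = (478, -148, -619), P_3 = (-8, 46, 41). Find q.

-59

Coplanarity requires P_1P_2 · (P_1P_3 × P_1P_4) = 0.
P_1P_2 = (585, -255, -730), P_1P_3 = (99, -61, -70); the triple product is linear in q with coefficient -10440 and constant term -615960.
Setting it to zero: q = -59.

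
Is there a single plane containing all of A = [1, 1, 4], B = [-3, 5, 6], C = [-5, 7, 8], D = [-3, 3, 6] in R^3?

No

The four points are coplanar iff the 3×3 determinant with rows AB, AC, AD is zero.
Rows: (-4, 4, 2), (-6, 6, 4), (-4, 2, 2).
Expanding along the first row: (-4)(4) − (4)(4) + (2)(12) = -8.
Nonzero ⇒ not coplanar.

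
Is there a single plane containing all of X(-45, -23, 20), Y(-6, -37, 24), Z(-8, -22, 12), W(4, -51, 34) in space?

No

With X as base: XY = (39, -14, 4), XZ = (37, 1, -8), XW = (49, -28, 14).
XZ × XW = (-210, -910, -1085).
XY · (XZ × XW) = 210.
Since 210 ≠ 0, the four points are not coplanar.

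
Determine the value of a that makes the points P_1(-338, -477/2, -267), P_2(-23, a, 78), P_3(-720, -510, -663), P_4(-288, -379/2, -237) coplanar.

-26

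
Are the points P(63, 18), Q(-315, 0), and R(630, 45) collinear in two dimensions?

Yes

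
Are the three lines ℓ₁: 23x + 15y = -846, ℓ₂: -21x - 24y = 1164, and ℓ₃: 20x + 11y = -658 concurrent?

Yes

Intersecting ℓ₁ and ℓ₂: solving the 2×2 system gives (x, y) = (-12, -38).
Substitute into ℓ₃: (20)(-12) + (11)(-38) = -658.
This equals -658, so (-12, -38) lies on all three lines and they are concurrent.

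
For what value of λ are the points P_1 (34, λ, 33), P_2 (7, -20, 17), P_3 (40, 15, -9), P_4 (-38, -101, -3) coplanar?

31

Coplanarity ⇔ det[P_1P_2; P_1P_3; P_1P_4] = 0.
Expanding, this is linear in λ: (-1830)λ + (56730) = 0.
So λ = 31.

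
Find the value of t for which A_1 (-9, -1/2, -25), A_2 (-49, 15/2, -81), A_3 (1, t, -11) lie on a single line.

-5/2

Direction A_1A_2 = (-40, 8, -56). From the x-coordinate of A_3, the parameter along the line is τ = (1 − (-9))/(-40) = -1/4.
Then t = (-1/2) + (-1/4)·(8) = -5/2.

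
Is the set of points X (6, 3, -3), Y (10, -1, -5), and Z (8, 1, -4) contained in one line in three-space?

XY = (4, -4, -2), XZ = (2, -2, -1).
Each component of XZ is 1/2 times the corresponding component of XY, so XZ = 1/2·XY and the points are collinear.

Yes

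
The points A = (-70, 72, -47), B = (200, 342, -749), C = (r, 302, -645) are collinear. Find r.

Collinearity requires AB × AC = 0; each component is linear in r.
The y-component gives (-702)r + (112320) = 0, so r = 160.
The remaining components then also vanish.

160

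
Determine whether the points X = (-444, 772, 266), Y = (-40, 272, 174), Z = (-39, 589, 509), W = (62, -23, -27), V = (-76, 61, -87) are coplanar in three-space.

Yes

The plane through X, Y, Z has normal n = XY × XZ = (-138336, -135432, 128568) and equation n·P = -8933232.
Checking the remaining points: n·W = -8933232, n·V = -8933232.
All equal -8933232, so all 5 points lie in one plane.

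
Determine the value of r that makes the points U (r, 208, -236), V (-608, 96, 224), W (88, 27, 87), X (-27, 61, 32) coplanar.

-468

Coplanarity ⇔ det[UV; UW; UX] = 0.
Expanding, this is linear in r: (-8453)r + (-3956004) = 0.
So r = -468.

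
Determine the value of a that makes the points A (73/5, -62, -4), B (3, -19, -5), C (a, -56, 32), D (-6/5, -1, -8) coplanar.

The points are coplanar iff AB · (AC × AD) = 0.
Expanding, this is linear in a: (111)a + (-2109/5) = 0.
So a = 19/5.

19/5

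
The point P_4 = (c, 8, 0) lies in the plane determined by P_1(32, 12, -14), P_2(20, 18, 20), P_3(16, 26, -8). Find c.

A normal to the plane is n = P_1P_2 × P_1P_3 = (-440, -472, -72).
P_4 lies in the plane iff n · P_1P_4 = 0.
This gives (-440)c + (14960) = 0, so c = 34.

34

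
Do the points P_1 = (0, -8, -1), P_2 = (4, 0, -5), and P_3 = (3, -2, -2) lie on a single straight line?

No

P_1P_2 = (4, 8, -4), P_1P_3 = (3, 6, -1).
P_1P_2 × P_1P_3 = (16, -8, 0).
The cross product is nonzero, so the points do not lie on one line.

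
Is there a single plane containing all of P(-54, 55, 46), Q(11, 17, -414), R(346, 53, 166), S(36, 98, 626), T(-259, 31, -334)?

Yes

The plane through P, Q, R has normal n = PQ × PR = (-5480, -191800, 15070) and equation n·X = -9559860.
Checking the remaining points: n·S = -9559860, n·T = -9559860.
All equal -9559860, so all 5 points lie in one plane.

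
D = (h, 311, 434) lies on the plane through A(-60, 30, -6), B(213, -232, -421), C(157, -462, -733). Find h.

-324

A normal to the plane is n = AB × AC = (-13706, 108416, -77462).
D lies in the plane iff n · AD = 0.
This gives (-13706)h + (-4440744) = 0, so h = -324.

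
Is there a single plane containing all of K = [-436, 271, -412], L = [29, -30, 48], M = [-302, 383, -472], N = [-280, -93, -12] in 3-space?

The four points are coplanar iff the 3×3 determinant with rows KL, KM, KN is zero.
Rows: (465, -301, 460), (134, 112, -60), (156, -364, 400).
Expanding along the first row: (465)(22960) − (-301)(62960) + (460)(-66248) = -846720.
Nonzero ⇒ not coplanar.

No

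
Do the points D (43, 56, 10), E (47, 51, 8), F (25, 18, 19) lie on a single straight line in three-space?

DE = (4, -5, -2), DF = (-18, -38, 9).
DE × DF = (-121, 0, -242).
The cross product is nonzero, so the points do not lie on one line.

No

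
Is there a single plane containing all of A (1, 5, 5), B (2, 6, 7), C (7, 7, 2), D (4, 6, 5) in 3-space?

A normal to the plane through A, B, C is n = AB × AC = (-7, 15, -4).
The plane has equation n·P = 48. For D: n·D = 42.
42 ≠ 48, so D is off the plane.

No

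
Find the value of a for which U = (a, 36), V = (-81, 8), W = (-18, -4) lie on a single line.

-228

The three points are collinear iff det[UV; UW] = 0.
This determinant is linear in a: (12)a + (2736) = 0, so a = -228.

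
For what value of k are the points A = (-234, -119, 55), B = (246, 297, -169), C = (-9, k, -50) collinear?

76

Direction AB = (480, 416, -224). From the x-coordinate of C, the parameter along the line is τ = (-9 − (-234))/480 = 15/32.
Then k = (-119) + 15/32·(416) = 76.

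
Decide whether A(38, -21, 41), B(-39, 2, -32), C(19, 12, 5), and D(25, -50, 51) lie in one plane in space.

The four points are coplanar iff the 3×3 determinant with rows AB, AC, AD is zero.
Rows: (-77, 23, -73), (-19, 33, -36), (-13, -29, 10).
Expanding along the first row: (-77)(-714) − (23)(-658) + (-73)(980) = -1428.
Nonzero ⇒ not coplanar.

No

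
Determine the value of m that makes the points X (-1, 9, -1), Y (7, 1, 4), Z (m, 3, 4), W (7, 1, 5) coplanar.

5

The points are coplanar iff XY · (XZ × XW) = 0.
Expanding, this is linear in m: (8)m + (-40) = 0.
So m = 5.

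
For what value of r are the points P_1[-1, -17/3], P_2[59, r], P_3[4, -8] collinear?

-101/3

The three points are collinear iff det[P_1P_2; P_1P_3] = 0.
This determinant is linear in r: (-5)r + (-505/3) = 0, so r = -101/3.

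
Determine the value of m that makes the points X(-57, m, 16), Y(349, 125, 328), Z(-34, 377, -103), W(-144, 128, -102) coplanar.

19

The points are coplanar iff XY · (XZ × XW) = 0.
Expanding, this is linear in m: (-47793)m + (908067) = 0.
So m = 19.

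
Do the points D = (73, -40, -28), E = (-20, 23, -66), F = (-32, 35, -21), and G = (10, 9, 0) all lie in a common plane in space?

The four points are coplanar iff the 3×3 determinant with rows DE, DF, DG is zero.
Rows: (-93, 63, -38), (-105, 75, 7), (-63, 49, 28).
Expanding along the first row: (-93)(1757) − (63)(-2499) + (-38)(-420) = 9996.
Nonzero ⇒ not coplanar.

No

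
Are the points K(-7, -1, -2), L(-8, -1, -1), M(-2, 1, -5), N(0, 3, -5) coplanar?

A normal to the plane through K, L, M is n = KL × KM = (-2, 2, -2).
The plane has equation n·P = 16. For N: n·N = 16.
Equal, so N lies in the plane and all four are coplanar.

Yes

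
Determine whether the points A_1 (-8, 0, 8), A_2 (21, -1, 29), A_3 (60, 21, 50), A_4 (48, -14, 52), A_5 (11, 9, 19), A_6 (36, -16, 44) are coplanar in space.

No

The plane through A_1, A_2, A_3 has normal n = A_1A_2 × A_1A_3 = (-483, 210, 677) and equation n·P = 9280.
Checking the remaining points: n·A_4 = 9080, n·A_5 = 9440, n·A_6 = 9040.
Since n·A_4 = 9080 ≠ 9280, A_4 is off the plane and the points are not all coplanar.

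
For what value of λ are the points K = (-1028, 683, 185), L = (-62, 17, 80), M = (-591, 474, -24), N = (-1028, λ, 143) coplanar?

Coplanarity ⇔ det[KL; KM; KN] = 0.
Expanding, this is linear in λ: (156009)λ + (-110298363) = 0.
So λ = 707.

707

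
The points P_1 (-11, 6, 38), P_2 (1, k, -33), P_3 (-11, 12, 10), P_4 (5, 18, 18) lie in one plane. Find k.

27

Normal to plane P_1P_3P_4: n = (216, -448, -96); plane equation n·P = -8712.
Requiring n·P_2 = -8712: (-448)k + (3384) = -8712.
So k = 27.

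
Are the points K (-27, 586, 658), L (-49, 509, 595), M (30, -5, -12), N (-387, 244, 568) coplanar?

With K as base: KL = (-22, -77, -63), KM = (57, -591, -670), KN = (-360, -342, -90).
KM × KN = (-175950, 246330, -232254).
KL · (KM × KN) = -464508.
Since -464508 ≠ 0, the four points are not coplanar.

No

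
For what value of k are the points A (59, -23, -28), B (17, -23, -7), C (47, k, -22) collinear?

-23

Collinearity requires AB × AC = 0; each component is linear in k.
The x-component gives (-21)k + (-483) = 0, so k = -23.
The remaining components then also vanish.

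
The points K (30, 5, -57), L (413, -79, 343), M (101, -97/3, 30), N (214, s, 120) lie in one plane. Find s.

Normal to plane KLM: n = (22876/3, -4921, -25004/3); plane equation n·P = 679231.
Requiring n·N = 679231: (-4921)s + (1894984/3) = 679231.
So s = -29/3.

-29/3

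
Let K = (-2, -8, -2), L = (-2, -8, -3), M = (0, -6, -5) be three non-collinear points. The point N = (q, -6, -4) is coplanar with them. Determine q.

Coplanarity requires KL · (KM × KN) = 0.
KL = (0, 0, -1), KM = (2, 2, -3); the triple product is linear in q with coefficient 2 and constant term 0.
Setting it to zero: q = 0.

0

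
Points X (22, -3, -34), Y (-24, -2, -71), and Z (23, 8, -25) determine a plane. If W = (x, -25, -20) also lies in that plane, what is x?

The plane through X, Y, Z has equation 416x + 377y − 507z = 25259.
Substituting W: (416)x + (715) = 25259, so x = 59.

59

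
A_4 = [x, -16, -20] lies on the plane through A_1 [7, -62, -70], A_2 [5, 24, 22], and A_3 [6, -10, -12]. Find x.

The plane through A_1, A_2, A_3 has equation 204x + 24y − 18z = 1200.
Substituting A_4: (204)x + (-24) = 1200, so x = 6.

6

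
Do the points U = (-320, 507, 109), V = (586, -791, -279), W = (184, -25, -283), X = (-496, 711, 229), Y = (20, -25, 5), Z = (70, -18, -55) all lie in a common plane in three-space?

No

The plane through U, V, W has normal n = UV × UW = (302400, 159600, 172200) and equation n·P = 2919000.
Checking the remaining points: n·X = 2919000, n·Y = 2919000, n·Z = 8824200.
Since n·Z = 8824200 ≠ 2919000, Z is off the plane and the points are not all coplanar.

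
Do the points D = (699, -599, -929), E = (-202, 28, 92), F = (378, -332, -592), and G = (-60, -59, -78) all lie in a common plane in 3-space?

No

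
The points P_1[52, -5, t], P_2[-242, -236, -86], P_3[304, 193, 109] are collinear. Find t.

19

Collinearity requires P_1P_2 × P_1P_3 = 0; each component is linear in t.
The x-component gives (429)t + (-8151) = 0, so t = 19.
The remaining components then also vanish.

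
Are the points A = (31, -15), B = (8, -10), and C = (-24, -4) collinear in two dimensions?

AB = (-23, 5), AC = (-55, 11).
det[AB; AC] = (-23)(11) − (5)(-55) = 22.
The determinant is nonzero, so they are not collinear.

No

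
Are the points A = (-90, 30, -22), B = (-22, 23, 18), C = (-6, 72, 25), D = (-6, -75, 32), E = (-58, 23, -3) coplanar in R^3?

Yes

The plane through A, B, C has normal n = AB × AC = (-2009, 164, 3444) and equation n·P = 109962.
Checking the remaining points: n·D = 109962, n·E = 109962.
All equal 109962, so all 5 points lie in one plane.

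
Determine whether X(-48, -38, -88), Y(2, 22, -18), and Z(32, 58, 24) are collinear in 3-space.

Yes

XY = (50, 60, 70), XZ = (80, 96, 112).
Each component of XZ is 8/5 times the corresponding component of XY, so XZ = 8/5·XY and the points are collinear.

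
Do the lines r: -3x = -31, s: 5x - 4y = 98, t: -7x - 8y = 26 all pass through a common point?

No

Intersecting r and s: solving the 2×2 system gives (x, y) = (31/3, -139/12).
Substitute into t: (-7)(31/3) + (-8)(-139/12) = 61/3.
But t requires 26 ≠ 61/3, so the three lines have no common point.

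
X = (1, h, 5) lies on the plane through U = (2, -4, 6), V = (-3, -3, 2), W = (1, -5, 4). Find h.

The plane through U, V, W has equation −6x − 6y + 6z = 48.
Substituting X: (-6)h + (24) = 48, so h = -4.

-4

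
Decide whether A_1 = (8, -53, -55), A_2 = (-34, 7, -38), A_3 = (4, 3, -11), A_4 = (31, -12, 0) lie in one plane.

No

A normal to the plane through A_1, A_2, A_3 is n = A_1A_2 × A_1A_3 = (1688, 1780, -2112).
The plane has equation n·P = 35324. For A_4: n·A_4 = 30968.
30968 ≠ 35324, so A_4 is off the plane.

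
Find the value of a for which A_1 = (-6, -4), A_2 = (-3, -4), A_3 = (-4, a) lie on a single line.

-4

The three points are collinear iff det[A_1A_2; A_1A_3] = 0.
This determinant is linear in a: (3)a + (12) = 0, so a = -4.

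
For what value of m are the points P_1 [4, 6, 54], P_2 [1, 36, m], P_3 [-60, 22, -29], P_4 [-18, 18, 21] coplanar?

The points are coplanar iff P_1P_2 · (P_1P_3 × P_1P_4) = 0.
Expanding, this is linear in m: (-416)m + (12480) = 0.
So m = 30.

30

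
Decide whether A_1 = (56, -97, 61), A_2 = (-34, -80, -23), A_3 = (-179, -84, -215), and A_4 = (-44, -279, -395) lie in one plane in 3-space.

Yes

The four points are coplanar iff the 3×3 determinant with rows A_1A_2, A_1A_3, A_1A_4 is zero.
Rows: (-90, 17, -84), (-235, 13, -276), (-100, -182, -456).
Expanding along the first row: (-90)(-56160) − (17)(79560) + (-84)(44070) = 0.
Zero determinant ⇒ coplanar.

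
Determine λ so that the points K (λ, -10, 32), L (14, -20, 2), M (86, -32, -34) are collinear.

Collinearity requires KL × KM = 0; each component is linear in λ.
The y-component gives (-36)λ + (-1656) = 0, so λ = -46.
The remaining components then also vanish.

-46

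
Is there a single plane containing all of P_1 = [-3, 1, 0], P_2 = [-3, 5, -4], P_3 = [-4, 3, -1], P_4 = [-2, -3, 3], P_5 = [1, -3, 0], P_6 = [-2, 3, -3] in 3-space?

The plane through P_1, P_2, P_3 has normal n = P_1P_2 × P_1P_3 = (4, 4, 4) and equation n·P = -8.
Checking the remaining points: n·P_4 = -8, n·P_5 = -8, n·P_6 = -8.
All equal -8, so all 6 points lie in one plane.

Yes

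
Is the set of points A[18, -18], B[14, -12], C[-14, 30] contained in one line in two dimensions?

AB = (-4, 6), AC = (-32, 48).
det[AB; AC] = (-4)(48) − (6)(-32) = 0.
The determinant is zero, so the points are collinear.

Yes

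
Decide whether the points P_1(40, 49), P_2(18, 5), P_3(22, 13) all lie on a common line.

Yes

P_1P_2 = (-22, -44), P_1P_3 = (-18, -36).
Twice the signed area of △P_1P_2P_3 is (-22)(-36) − (-44)(-18) = 0.
The triangle is degenerate (zero area), so the points are collinear.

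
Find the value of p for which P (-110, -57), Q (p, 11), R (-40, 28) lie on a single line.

-54

Collinearity: (Q − P) must be parallel to (R − P) = (70, 85).
Cross-multiplying the components: (p − (-110))·(85) = (68)·(70).
Solving gives p = -54.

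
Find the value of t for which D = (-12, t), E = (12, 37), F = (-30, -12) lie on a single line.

The three points are collinear iff det[DE; DF] = 0.
This determinant is linear in t: (-42)t + (378) = 0, so t = 9.

9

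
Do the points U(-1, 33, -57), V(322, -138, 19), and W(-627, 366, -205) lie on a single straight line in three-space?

No

UV = (323, -171, 76), UW = (-626, 333, -148).
Comparing components 3 and 1: (76)(-626) − (323)(-148) = 228 ≠ 0, so UV and UW are not parallel and the points are not collinear.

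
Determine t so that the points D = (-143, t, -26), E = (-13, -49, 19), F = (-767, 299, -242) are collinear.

11

Collinearity requires DE × DF = 0; each component is linear in t.
The x-component gives (261)t + (-2871) = 0, so t = 11.
The remaining components then also vanish.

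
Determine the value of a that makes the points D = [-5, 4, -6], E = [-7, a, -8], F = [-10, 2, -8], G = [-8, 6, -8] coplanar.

8

The points are coplanar iff DE · (DF × DG) = 0.
Expanding, this is linear in a: (-4)a + (32) = 0.
So a = 8.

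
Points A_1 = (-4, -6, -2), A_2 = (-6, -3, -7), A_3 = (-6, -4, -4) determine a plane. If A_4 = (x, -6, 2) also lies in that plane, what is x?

-6

Coplanarity requires A_1A_2 · (A_1A_3 × A_1A_4) = 0.
A_1A_2 = (-2, 3, -5), A_1A_3 = (-2, 2, -2); the triple product is linear in x with coefficient 4 and constant term 24.
Setting it to zero: x = -6.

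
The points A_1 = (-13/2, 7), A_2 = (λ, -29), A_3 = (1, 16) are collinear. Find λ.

Collinearity: (A_2 − A_1) must be parallel to (A_3 − A_1) = (15/2, 9).
Cross-multiplying the components: (λ − (-13/2))·(9) = (-36)·(15/2).
Solving gives λ = -73/2.

-73/2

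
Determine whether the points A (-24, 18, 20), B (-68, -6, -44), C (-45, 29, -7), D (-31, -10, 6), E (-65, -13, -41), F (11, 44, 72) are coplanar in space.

The plane through A, B, C has normal n = AB × AC = (1352, 156, -988) and equation n·P = -49400.
Checking the remaining points: n·D = -49400, n·E = -49400, n·F = -49400.
All equal -49400, so all 6 points lie in one plane.

Yes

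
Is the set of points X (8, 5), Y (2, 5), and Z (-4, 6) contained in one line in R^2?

XY = (-6, 0), XZ = (-12, 1).
If collinear, XZ would be a scalar multiple of XY. But (-6)·(1) ≠ (0)·(-12) (difference -6), so they are not parallel; the points are not collinear.

No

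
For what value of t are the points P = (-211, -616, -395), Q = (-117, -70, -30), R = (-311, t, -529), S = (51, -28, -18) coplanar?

-826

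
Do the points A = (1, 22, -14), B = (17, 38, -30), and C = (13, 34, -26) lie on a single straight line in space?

Yes

AB = (16, 16, -16), AC = (12, 12, -12).
AB × AC = (0, 0, 0).
The cross product vanishes, so the three points are collinear.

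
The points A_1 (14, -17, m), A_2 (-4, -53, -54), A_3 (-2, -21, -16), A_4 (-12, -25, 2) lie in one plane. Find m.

Coplanarity ⇔ det[A_1A_2; A_1A_3; A_1A_4] = 0.
Expanding, this is linear in m: (-312)m + (-14976) = 0.
So m = -48.

-48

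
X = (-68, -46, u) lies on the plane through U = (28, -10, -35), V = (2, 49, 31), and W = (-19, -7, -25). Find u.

-59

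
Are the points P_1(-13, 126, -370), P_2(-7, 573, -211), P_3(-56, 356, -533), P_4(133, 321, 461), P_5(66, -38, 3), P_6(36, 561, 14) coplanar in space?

The plane through P_1, P_2, P_3 has normal n = P_1P_2 × P_1P_3 = (-109431, -5859, 20601) and equation n·P = -6938001.
Checking the remaining points: n·P_4 = -6938001, n·P_5 = -6938001, n·P_6 = -6938001.
All equal -6938001, so all 6 points lie in one plane.

Yes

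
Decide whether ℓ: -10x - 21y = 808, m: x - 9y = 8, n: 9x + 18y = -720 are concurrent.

Yes

The three lines meet at one point iff the augmented coefficient matrix [aᵢ bᵢ cᵢ] has rank < 3, i.e. its determinant vanishes.
Here the determinant is 0.
It vanishes, so the lines are concurrent at (-64, -8).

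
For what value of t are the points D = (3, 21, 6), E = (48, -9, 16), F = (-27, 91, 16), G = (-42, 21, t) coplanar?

-14

Normal to plane DEF: n = (-1000, -750, 2250); plane equation n·P = -5250.
Requiring n·G = -5250: (2250)t + (26250) = -5250.
So t = -14.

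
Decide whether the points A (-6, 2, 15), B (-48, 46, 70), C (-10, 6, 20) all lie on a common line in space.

AB = (-42, 44, 55), AC = (-4, 4, 5).
AB × AC = (0, -10, 8).
The cross product is nonzero, so the points do not lie on one line.

No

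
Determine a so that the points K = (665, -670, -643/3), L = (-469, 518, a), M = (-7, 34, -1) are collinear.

Direction KM = (-672, 704, 640/3). From the x-coordinate of L, the parameter along the line is τ = (-469 − 665)/(-672) = 27/16.
Then a = (-643/3) + 27/16·(640/3) = 437/3.

437/3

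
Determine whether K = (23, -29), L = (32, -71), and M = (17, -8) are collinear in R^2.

No

KL = (9, -42), KM = (-6, 21).
det[KL; KM] = (9)(21) − (-42)(-6) = -63.
The determinant is nonzero, so they are not collinear.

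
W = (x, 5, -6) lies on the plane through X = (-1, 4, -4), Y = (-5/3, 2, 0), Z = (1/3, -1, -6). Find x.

-2/3

A normal to the plane is n = XY × XZ = (24, 4, 6).
W lies in the plane iff n · XW = 0.
This gives (24)x + (16) = 0, so x = -2/3.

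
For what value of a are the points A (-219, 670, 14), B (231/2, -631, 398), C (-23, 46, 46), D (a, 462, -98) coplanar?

-125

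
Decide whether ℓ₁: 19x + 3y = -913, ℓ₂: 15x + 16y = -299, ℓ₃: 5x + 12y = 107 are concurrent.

Intersecting ℓ₁ and ℓ₂: solving the 2×2 system gives (x, y) = (-13711/259, 8014/259).
Substitute into ℓ₃: (5)(-13711/259) + (12)(8014/259) = 27613/259.
But ℓ₃ requires 107 ≠ 27613/259, so the three lines have no common point.

No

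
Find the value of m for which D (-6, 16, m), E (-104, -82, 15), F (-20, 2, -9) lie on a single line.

Direction EF = (84, 84, -24). From the x-coordinate of D, the parameter along the line is τ = (-6 − (-104))/84 = 7/6.
Then m = 15 + 7/6·(-24) = -13.

-13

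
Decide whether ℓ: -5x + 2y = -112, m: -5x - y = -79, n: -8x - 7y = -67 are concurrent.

Yes

Lines aᵢx + bᵢy = cᵢ with pairwise distinct directions are concurrent exactly when det[aᵢ bᵢ cᵢ] = 0.
Here the determinant is 0.
It vanishes, so the lines are concurrent at (18, -11).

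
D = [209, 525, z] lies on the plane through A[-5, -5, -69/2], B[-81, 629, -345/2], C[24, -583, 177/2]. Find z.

Coplanarity requires AB · (AC × AD) = 0.
AB = (-76, 634, -138), AC = (29, -578, 123); the triple product is linear in z with coefficient 25542 and constant term 3333231.
Setting it to zero: z = -261/2.

-261/2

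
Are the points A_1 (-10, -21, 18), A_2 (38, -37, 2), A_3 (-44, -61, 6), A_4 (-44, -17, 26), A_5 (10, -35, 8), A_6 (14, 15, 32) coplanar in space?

The plane through A_1, A_2, A_3 has normal n = A_1A_2 × A_1A_3 = (-448, 1120, -2464) and equation n·P = -63392.
Checking the remaining points: n·A_4 = -63392, n·A_5 = -63392, n·A_6 = -68320.
Since n·A_6 = -68320 ≠ -63392, A_6 is off the plane and the points are not all coplanar.

No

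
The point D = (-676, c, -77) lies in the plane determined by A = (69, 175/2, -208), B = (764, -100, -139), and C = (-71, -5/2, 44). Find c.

190

Coplanarity requires AB · (AC × AD) = 0.
AB = (695, -375/2, 69), AC = (-140, -90, 252); the triple product is linear in c with coefficient -184800 and constant term 35112000.
Setting it to zero: c = 190.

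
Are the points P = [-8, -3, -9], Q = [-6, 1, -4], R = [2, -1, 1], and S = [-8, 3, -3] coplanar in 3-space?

No

With P as base: PQ = (2, 4, 5), PR = (10, 2, 10), PS = (0, 6, 6).
PR × PS = (-48, -60, 60).
PQ · (PR × PS) = -36.
Since -36 ≠ 0, the four points are not coplanar.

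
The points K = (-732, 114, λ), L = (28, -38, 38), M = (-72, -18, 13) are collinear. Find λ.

-152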